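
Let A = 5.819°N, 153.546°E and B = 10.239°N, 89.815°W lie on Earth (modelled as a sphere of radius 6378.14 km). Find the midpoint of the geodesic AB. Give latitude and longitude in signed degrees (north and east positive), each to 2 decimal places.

The central angle between A and B is δ = 2.0053 rad.
With f = 0.5, the slerp weights are sin((1−f)δ)/sin δ = 0.9292 and sin(fδ)/sin δ = 0.9292.
Weighted sum of the unit vectors: (0.9292)·(-0.8907,0.4432,0.1014) + (0.9292)·(0.0032,-0.9841,0.1778) = (-0.8247, -0.5026, 0.2594).
Converting back: φ = atan2(z, √(x²+y²)) = 15.03°, λ = atan2(y, x) = -148.64°.

15.03°, -148.64°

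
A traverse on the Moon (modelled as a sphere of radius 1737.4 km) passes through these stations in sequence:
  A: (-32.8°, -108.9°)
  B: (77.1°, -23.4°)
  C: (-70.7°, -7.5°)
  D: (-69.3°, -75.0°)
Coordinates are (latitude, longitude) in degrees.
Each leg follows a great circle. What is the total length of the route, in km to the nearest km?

8822 km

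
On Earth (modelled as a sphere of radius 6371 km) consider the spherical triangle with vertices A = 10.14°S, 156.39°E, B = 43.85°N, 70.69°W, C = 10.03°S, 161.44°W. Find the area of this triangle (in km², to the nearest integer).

Side lengths (central angles): a = 1.7011, b = 0.7241, c = 2.2210 rad; semiperimeter s = 2.3231.
By l'Huilier's theorem, tan(E/4) = √[tan(s/2) tan((s−a)/2) tan((s−b)/2) tan((s−c)/2)], giving spherical excess E = 0.7794 rad.
Area = E·R² = 0.7794 × (6371)² ≈ 31635237 km².

31635237 km²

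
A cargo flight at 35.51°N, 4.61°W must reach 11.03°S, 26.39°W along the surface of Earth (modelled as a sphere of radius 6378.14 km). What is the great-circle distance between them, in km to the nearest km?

5665 km

Let φ₁ = 0.6198 rad, φ₂ = -0.1925 rad, and Δλ = -0.3801 rad.
Haversine: a = sin²(Δφ/2) + cos φ₁ cos φ₂ sin²(Δλ/2) = 0.1561 + (0.8140)(0.9815)(0.0357) = 0.18459.
Central angle c = 2·arcsin(√a) = 0.88820 rad.
Distance = R·c = 6378.14 × 0.8882 ≈ 5665 km.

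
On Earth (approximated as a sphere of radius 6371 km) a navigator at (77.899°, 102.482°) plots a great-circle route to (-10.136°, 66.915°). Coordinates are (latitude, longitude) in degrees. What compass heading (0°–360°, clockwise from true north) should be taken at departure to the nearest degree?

With φ₁ = 1.3596, φ₂ = -0.1769, Δλ = -0.6208 rad, the forward-azimuth formula gives
θ = atan2( sin Δλ cos φ₂ , cos φ₁ sin φ₂ − sin φ₁ cos φ₂ cos Δλ ) = atan2(-0.5726, -0.8198) = -145.07°.
Adding 360° brings this into [0°, 360°): 215°.

215°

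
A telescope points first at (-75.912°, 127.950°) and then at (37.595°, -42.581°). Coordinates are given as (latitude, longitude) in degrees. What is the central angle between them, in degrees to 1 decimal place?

141.4°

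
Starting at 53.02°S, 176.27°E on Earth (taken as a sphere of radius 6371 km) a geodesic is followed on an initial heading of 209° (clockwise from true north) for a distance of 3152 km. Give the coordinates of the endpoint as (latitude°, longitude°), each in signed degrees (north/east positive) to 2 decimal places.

-72.34°, 126.92°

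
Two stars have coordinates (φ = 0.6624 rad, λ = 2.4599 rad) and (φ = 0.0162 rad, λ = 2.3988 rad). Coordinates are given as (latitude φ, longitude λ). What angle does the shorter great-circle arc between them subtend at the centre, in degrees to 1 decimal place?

With latitudes φ₁ = 37.953°, φ₂ = 0.928° and longitude difference Δλ = -3.501°:
Haversine: a = sin²(Δφ/2) + cos φ₁ cos φ₂ sin²(Δλ/2) = 0.1008 + (0.7885)(0.9999)(0.0009) = 0.10155.
Central angle c = 2·arcsin(√a) = 0.64864 rad.
So the angular separation is 37.2°.

37.2°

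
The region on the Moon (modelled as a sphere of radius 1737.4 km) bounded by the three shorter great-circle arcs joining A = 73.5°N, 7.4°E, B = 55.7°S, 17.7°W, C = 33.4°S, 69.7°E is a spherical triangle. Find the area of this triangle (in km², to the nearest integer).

Side lengths (central angles): a = 1.0746, b = 2.0016, c = 2.2746 rad; semiperimeter s = 2.6754.
By l'Huilier's theorem, tan(E/4) = √[tan(s/2) tan((s−a)/2) tan((s−b)/2) tan((s−c)/2)], giving spherical excess E = 2.0288 rad.
Area = E·R² = 2.0288 × (1737.4)² ≈ 6124109 km².

6124109 km²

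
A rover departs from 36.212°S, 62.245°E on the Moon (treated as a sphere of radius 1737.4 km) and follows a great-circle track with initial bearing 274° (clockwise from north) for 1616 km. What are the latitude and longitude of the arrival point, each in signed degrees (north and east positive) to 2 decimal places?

-17.94°, 5.04°

Angular distance δ = d/R = 1616/1737.4 = 0.93013 rad; initial bearing θ = 4.7822 rad.
sin φ₂ = sin φ₁ cos δ + cos φ₁ sin δ cos θ = (-0.5908)(0.5977) + (0.8068)(0.8017)(0.0698) = -0.3080, so φ₂ = -17.94°.
Δλ = atan2(sin θ sin δ cos φ₁, cos δ − sin φ₁ sin φ₂) = atan2(-0.6453, 0.4158) = -57.204°.
λ₂ = 62.245° − 57.204° = 5.04°.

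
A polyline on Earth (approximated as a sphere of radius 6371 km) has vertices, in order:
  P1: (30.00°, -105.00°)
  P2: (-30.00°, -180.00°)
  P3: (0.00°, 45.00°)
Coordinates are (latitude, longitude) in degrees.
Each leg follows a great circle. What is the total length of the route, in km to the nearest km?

24570 km

Leg P1→P2: central angle 1.6267 rad, distance 10363.8 km.
Leg P2→P3: central angle 2.2299 rad, distance 14206.4 km.
Total: 10363.8 + 14206.4 ≈ 24570 km.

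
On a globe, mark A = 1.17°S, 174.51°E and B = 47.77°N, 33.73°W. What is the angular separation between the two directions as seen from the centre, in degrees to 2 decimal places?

With latitudes φ₁ = -1.170°, φ₂ = 47.770° and longitude difference Δλ = 151.760°:
cos c = sin φ₁ sin φ₂ + cos φ₁ cos φ₂ cos Δλ = (-0.0204)(0.7405) + (0.9998)(0.6721)(-0.8810) = -0.60711,
so c = arccos(-0.60711) = 2.22321 rad.
So the angular separation is 127.38°.

127.38°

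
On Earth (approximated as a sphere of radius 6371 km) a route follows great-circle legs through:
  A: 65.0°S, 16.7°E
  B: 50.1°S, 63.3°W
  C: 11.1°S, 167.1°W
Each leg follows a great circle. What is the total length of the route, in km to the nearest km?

Leg A→B: central angle 0.7342 rad, distance 4677.6 km.
Leg B→C: central angle 1.5732 rad, distance 10023.1 km.
Total: 4677.6 + 10023.1 ≈ 14701 km.

14701 km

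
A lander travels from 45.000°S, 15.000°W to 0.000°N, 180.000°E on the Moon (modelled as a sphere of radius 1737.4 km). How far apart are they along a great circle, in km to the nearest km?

4035 km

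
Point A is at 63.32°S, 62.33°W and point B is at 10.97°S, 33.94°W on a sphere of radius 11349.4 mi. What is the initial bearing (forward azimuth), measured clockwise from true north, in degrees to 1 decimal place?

Δλ = 28.390° = 0.4955 rad.
y = sin Δλ · cos φ₂ = (0.4755)(0.9817) = 0.4668
x = cos φ₁ sin φ₂ − sin φ₁ cos φ₂ cos Δλ = (0.4490)(-0.1903) − (-0.8935)(0.9817)(0.8797) = 0.6863
θ = atan2(y, x) = 34.22°, so the bearing is 34.2°.

34.2°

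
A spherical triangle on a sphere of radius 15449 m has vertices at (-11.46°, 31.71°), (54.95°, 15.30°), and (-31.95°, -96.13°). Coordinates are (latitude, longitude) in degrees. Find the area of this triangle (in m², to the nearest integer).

Side lengths (central angles): a = 2.2284, b = 1.9878, c = 1.1840 rad; semiperimeter s = 2.7001.
By l'Huilier's theorem, tan(E/4) = √[tan(s/2) tan((s−a)/2) tan((s−b)/2) tan((s−c)/2)], giving spherical excess E = 2.2030 rad.
Area = E·R² = 2.2030 × (15449)² ≈ 525788975 m².

525788975 m²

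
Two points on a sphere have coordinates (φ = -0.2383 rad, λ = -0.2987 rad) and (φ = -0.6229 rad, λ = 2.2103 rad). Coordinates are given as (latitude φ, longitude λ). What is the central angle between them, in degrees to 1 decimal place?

With latitudes φ₁ = -13.654°, φ₂ = -35.690° and longitude difference Δλ = 143.755°:
cos c = sin φ₁ sin φ₂ + cos φ₁ cos φ₂ cos Δλ = (-0.2361)(-0.5834) + (0.9717)(0.8122)(-0.8065) = -0.49881,
so c = arccos(-0.49881) = 2.09302 rad.
So the angular separation is 119.9°.

119.9°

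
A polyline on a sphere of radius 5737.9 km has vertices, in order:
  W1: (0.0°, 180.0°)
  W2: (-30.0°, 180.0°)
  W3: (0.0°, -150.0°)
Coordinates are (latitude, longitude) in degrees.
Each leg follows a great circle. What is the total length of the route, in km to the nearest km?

Leg W1→W2: central angle 0.5236 rad, distance 3004.4 km.
Leg W2→W3: central angle 0.7227 rad, distance 4147.0 km.
Total: 3004.4 + 4147.0 ≈ 7151 km.

7151 km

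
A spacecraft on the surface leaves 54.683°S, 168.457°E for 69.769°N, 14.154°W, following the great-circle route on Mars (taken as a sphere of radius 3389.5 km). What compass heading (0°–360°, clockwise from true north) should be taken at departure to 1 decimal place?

Δλ = 177.389° = 3.0960 rad.
y = sin Δλ · cos φ₂ = (0.0456)(0.3458) = 0.0158
x = cos φ₁ sin φ₂ − sin φ₁ cos φ₂ cos Δλ = (0.5781)(0.9383) − (-0.8160)(0.3458)(-0.9990) = 0.2606
θ = atan2(y, x) = 3.46°, so the bearing is 3.5°.

3.5°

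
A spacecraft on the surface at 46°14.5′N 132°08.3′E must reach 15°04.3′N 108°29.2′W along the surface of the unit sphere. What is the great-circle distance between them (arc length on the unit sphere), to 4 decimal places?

1.7110

In radians: φ₁ = 0.8071, φ₂ = 0.2631, Δλ = 119.375° = 2.0835 rad.
cos c = sin φ₁ sin φ₂ + cos φ₁ cos φ₂ cos Δλ = (0.7223)(0.2600) + (0.6916)(0.9656)(-0.4905) = -0.13978,
so c = arccos(-0.13978) = 1.71103 rad.
On the unit sphere the arc length equals the central angle: 1.7110.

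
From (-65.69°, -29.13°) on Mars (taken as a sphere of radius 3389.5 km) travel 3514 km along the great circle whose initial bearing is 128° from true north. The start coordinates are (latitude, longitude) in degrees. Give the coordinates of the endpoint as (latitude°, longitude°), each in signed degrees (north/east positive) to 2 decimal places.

-43.00°, 82.82°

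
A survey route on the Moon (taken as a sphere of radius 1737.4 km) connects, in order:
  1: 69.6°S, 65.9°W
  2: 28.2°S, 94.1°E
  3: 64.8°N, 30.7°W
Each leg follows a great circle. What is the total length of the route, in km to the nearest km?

6400 km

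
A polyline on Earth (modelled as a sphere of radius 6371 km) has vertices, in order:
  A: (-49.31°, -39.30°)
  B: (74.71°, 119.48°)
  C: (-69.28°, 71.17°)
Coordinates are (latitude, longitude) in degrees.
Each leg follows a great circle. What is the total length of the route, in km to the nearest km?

33385 km

Leg A→B: central angle 2.6718 rad, distance 17022.3 km.
Leg B→C: central angle 2.5684 rad, distance 16363.1 km.
Total: 17022.3 + 16363.1 ≈ 33385 km.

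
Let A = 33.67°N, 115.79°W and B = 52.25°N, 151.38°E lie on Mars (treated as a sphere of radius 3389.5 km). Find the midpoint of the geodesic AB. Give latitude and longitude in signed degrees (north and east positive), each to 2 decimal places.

53.14°, -153.11°

The central angle between A and B is δ = 1.1448 rad.
With f = 0.5, the slerp weights are sin((1−f)δ)/sin δ = 0.5948 and sin(fδ)/sin δ = 0.5948.
Weighted sum of the unit vectors: (0.5948)·(-0.3621,-0.7493,0.5544) + (0.5948)·(-0.5374,0.2933,0.7907) = (-0.5350, -0.2713, 0.8001).
Converting back: φ = atan2(z, √(x²+y²)) = 53.14°, λ = atan2(y, x) = -153.11°.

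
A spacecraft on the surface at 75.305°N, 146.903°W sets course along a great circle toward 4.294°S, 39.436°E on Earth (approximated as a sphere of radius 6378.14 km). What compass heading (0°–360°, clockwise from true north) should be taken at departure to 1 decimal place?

353.3°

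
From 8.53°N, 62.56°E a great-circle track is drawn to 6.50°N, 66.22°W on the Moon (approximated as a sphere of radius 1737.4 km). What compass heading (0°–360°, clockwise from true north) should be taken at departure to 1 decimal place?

With φ₁ = 0.1489, φ₂ = 0.1134, Δλ = -2.2476 rad, the forward-azimuth formula gives
θ = atan2( sin Δλ cos φ₂ , cos φ₁ sin φ₂ − sin φ₁ cos φ₂ cos Δλ ) = atan2(-0.7745, 0.2043) = -75.23°.
Adding 360° brings this into [0°, 360°): 284.8°.

284.8°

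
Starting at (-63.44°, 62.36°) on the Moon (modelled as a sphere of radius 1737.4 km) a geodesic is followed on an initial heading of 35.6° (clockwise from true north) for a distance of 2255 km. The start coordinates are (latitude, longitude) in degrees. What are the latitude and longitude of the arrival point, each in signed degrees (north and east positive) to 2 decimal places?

6.26°, 96.69°

Angular distance δ = d/R = 2255/1737.4 = 1.29792 rad; initial bearing θ = 0.6213 rad.
sin φ₂ = sin φ₁ cos δ + cos φ₁ sin δ cos θ = (-0.8945)(0.2695) + (0.4471)(0.9630)(0.8131) = 0.1090, so φ₂ = 6.26°.
Δλ = atan2(sin θ sin δ cos φ₁, cos δ − sin φ₁ sin φ₂) = atan2(0.2507, 0.3670) = 34.329°.
λ₂ = 62.360° + 34.329° = 96.69°.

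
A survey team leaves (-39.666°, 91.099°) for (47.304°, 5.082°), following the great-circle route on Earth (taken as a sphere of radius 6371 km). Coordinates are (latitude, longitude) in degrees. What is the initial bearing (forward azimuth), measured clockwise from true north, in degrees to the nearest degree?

With φ₁ = -0.6923, φ₂ = 0.8256, Δλ = -1.5013 rad, the forward-azimuth formula gives
θ = atan2( sin Δλ cos φ₂ , cos φ₁ sin φ₂ − sin φ₁ cos φ₂ cos Δλ ) = atan2(-0.6765, 0.5958) = -48.63°.
Adding 360° brings this into [0°, 360°): 311°.

311°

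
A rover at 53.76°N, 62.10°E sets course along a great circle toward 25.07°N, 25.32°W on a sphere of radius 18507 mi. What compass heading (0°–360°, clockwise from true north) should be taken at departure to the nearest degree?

284°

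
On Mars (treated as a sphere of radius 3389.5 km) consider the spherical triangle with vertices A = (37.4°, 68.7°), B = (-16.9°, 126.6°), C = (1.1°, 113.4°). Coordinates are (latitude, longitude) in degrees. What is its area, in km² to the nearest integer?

354323 km²

Side lengths (central angles): a = 0.3877, b = 0.9567, c = 1.3414 rad; semiperimeter s = 1.3429.
By l'Huilier's theorem, tan(E/4) = √[tan(s/2) tan((s−a)/2) tan((s−b)/2) tan((s−c)/2)], giving spherical excess E = 0.0308 rad.
Area = E·R² = 0.0308 × (3389.5)² ≈ 354323 km².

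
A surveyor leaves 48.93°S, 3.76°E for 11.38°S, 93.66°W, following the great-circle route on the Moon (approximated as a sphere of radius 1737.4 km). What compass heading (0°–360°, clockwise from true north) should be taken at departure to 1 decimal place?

With φ₁ = -0.8540, φ₂ = -0.1986, Δλ = -1.7003 rad, the forward-azimuth formula gives
θ = atan2( sin Δλ cos φ₂ , cos φ₁ sin φ₂ − sin φ₁ cos φ₂ cos Δλ ) = atan2(-0.9721, -0.2251) = -103.04°.
Adding 360° brings this into [0°, 360°): 257.0°.

257.0°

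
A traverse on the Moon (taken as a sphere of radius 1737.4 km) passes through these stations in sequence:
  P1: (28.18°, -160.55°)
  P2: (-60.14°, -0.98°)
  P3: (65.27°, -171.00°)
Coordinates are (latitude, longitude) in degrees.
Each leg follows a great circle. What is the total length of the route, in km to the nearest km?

9652 km

Leg P1→P2: central angle 2.5336 rad, distance 4401.9 km.
Leg P2→P3: central angle 3.0219 rad, distance 5250.2 km.
Total: 4401.9 + 5250.2 ≈ 9652 km.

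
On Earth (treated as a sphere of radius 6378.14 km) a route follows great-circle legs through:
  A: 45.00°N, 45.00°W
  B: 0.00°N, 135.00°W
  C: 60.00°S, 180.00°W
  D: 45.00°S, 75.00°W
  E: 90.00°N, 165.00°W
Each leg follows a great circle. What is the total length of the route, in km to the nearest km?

39285 km

Leg A→B: central angle 1.5708 rad, distance 10018.8 km.
Leg B→C: central angle 1.2094 rad, distance 7713.9 km.
Leg C→D: central angle 1.0229 rad, distance 6524.4 km.
Leg D→E: central angle 2.3562 rad, distance 15028.1 km.
Total: 10018.8 + 7713.9 + 6524.4 + 15028.1 ≈ 39285 km.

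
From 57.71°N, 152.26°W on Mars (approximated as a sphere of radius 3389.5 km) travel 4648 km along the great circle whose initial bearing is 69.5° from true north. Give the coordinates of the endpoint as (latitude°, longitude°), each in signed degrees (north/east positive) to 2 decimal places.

20.54°, -50.91°

Angular distance δ = d/R = 4648/3389.5 = 1.37129 rad; initial bearing θ = 1.2130 rad.
sin φ₂ = sin φ₁ cos δ + cos φ₁ sin δ cos θ = (0.8454)(0.1982) + (0.5342)(0.9802)(0.3502) = 0.3509, so φ₂ = 20.54°.
Δλ = atan2(sin θ sin δ cos φ₁, cos δ − sin φ₁ sin φ₂) = atan2(0.4904, -0.0985) = 101.351°.
λ₂ = -152.260° + 101.351° = -50.91°.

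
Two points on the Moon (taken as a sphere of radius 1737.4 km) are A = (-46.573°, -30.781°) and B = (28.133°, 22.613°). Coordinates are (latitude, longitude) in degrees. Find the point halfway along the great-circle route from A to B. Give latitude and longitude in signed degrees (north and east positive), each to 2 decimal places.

Central angle δ = 1.5517 rad. Interpolating on the sphere with fraction f = 0.5:
P = [sin((1−f)δ)·A + sin(fδ)·B] / sin δ = 0.7005·A + 0.7005·B in Cartesian coordinates,
giving P = (0.9839, -0.0089, -0.1784), i.e. latitude -10.28°, longitude -0.52°.

-10.28°, -0.52°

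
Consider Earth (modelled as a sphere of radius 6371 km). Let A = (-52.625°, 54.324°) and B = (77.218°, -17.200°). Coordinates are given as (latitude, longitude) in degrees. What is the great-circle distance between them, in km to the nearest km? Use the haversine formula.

In radians: φ₁ = -0.9185, φ₂ = 1.3477, Δλ = -71.524° = -1.2483 rad.
Haversine: a = sin²(Δφ/2) + cos φ₁ cos φ₂ sin²(Δλ/2) = 0.8203 + (0.6070)(0.2212)(0.3415) = 0.86621.
Central angle c = 2·arcsin(√a) = 2.39267 rad.
Distance = R·c = 6371 × 2.3927 ≈ 15244 km.

15244 km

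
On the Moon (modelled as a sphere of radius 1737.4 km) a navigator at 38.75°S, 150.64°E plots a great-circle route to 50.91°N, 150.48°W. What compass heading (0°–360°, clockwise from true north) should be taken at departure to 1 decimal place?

33.7°

Δλ = 58.880° = 1.0276 rad.
y = sin Δλ · cos φ₂ = (0.8561)(0.6305) = 0.5398
x = cos φ₁ sin φ₂ − sin φ₁ cos φ₂ cos Δλ = (0.7799)(0.7762) − (-0.6259)(0.6305)(0.5168) = 0.8093
θ = atan2(y, x) = 33.70°, so the bearing is 33.7°.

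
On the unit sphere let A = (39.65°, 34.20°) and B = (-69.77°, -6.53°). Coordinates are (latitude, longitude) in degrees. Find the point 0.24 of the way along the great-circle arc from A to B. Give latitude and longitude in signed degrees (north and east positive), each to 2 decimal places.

Central angle δ = 1.9790 rad. Interpolating on the sphere with fraction f = 0.24:
P = [sin((1−f)δ)·A + sin(fδ)·B] / sin δ = 1.0871·A + 0.4982·B in Cartesian coordinates,
giving P = (0.8635, 0.4509, 0.2262), i.e. latitude 13.07°, longitude 27.57°.

13.07°, 27.57°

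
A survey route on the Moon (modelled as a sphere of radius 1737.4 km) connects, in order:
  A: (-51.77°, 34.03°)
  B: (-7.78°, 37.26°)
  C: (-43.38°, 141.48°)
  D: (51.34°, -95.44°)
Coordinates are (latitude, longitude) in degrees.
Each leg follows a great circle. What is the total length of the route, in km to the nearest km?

8506 km

Leg A→B: central angle 0.7692 rad, distance 1336.4 km.
Leg B→C: central angle 1.6548 rad, distance 2875.1 km.
Leg C→D: central angle 2.4721 rad, distance 4295.0 km.
Total: 1336.4 + 2875.1 + 4295.0 ≈ 8506 km.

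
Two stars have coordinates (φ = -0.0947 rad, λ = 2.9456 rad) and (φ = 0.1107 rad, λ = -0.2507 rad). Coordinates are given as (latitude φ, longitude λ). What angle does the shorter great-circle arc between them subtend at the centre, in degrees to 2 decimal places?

176.75°

In radians: φ₁ = -0.0947, φ₂ = 0.1107, Δλ = 176.865° = 3.0869 rad.
Haversine: a = sin²(Δφ/2) + cos φ₁ cos φ₂ sin²(Δλ/2) = 0.0105 + (0.9955)(0.9939)(0.9993) = 0.99920.
Central angle c = 2·arcsin(√a) = 3.08487 rad.
So the angular separation is 176.75°.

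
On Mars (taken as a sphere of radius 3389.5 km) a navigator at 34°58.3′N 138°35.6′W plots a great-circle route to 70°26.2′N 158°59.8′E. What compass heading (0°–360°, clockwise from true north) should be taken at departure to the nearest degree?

337°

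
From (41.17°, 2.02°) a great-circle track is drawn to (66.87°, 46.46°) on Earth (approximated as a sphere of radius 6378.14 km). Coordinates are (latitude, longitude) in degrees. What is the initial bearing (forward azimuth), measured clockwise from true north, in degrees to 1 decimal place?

28.4°

Δλ = 44.440° = 0.7756 rad.
y = sin Δλ · cos φ₂ = (0.7002)(0.3928) = 0.2750
x = cos φ₁ sin φ₂ − sin φ₁ cos φ₂ cos Δλ = (0.7528)(0.9196) − (0.6583)(0.3928)(0.7140) = 0.5076
θ = atan2(y, x) = 28.45°, so the bearing is 28.4°.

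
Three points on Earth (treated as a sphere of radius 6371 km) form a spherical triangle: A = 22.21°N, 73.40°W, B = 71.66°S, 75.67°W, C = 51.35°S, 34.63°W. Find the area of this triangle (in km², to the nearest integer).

Side lengths (central angles): a = 0.4745, b = 1.4146, c = 1.6386 rad; semiperimeter s = 1.7638.
By l'Huilier's theorem, tan(E/4) = √[tan(s/2) tan((s−a)/2) tan((s−b)/2) tan((s−c)/2)], giving spherical excess E = 0.4006 rad.
Area = E·R² = 0.4006 × (6371)² ≈ 16260754 km².

16260754 km²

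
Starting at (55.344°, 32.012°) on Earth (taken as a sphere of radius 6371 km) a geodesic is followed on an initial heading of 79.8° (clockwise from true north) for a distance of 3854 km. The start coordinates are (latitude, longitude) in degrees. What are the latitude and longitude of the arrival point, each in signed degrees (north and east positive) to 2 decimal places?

Angular distance δ = d/R = 3854/6371 = 0.60493 rad; initial bearing θ = 1.3928 rad.
sin φ₂ = sin φ₁ cos δ + cos φ₁ sin δ cos θ = (0.8226)(0.8225) + (0.5686)(0.5687)(0.1771) = 0.7339, so φ₂ = 47.21°.
Δλ = atan2(sin θ sin δ cos φ₁, cos δ − sin φ₁ sin φ₂) = atan2(0.3183, 0.2189) = 55.485°.
λ₂ = 32.012° + 55.485° = 87.50°.

47.21°, 87.50°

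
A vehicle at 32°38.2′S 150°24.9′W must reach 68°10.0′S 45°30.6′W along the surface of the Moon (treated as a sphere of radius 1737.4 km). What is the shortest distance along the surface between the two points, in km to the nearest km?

1976 km

In radians: φ₁ = -0.5696, φ₂ = -1.1897, Δλ = 104.905° = 1.8309 rad.
cos c = sin φ₁ sin φ₂ + cos φ₁ cos φ₂ cos Δλ = (-0.5393)(-0.9283) + (0.8421)(0.3719)(-0.2572) = 0.42007,
so c = arccos(0.42007) = 1.13728 rad.
Distance = R·c = 1737.4 × 1.1373 ≈ 1976 km.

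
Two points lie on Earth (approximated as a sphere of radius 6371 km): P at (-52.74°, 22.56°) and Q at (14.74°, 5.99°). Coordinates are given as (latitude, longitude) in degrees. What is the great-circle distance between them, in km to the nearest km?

Let φ₁ = -0.9205 rad, φ₂ = 0.2573 rad, and Δλ = -0.2892 rad.
cos c = sin φ₁ sin φ₂ + cos φ₁ cos φ₂ cos Δλ = (-0.7959)(0.2544) + (0.6054)(0.9671)(0.9585) = 0.35869,
so c = arccos(0.35869) = 1.20393 rad.
Distance = R·c = 6371 × 1.2039 ≈ 7670 km.

7670 km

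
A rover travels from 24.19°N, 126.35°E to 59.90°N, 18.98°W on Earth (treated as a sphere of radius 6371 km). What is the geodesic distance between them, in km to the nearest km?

10146 km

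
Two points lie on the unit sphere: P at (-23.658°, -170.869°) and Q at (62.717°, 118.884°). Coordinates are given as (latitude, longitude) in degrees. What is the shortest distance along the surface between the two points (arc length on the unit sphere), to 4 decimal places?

1.7872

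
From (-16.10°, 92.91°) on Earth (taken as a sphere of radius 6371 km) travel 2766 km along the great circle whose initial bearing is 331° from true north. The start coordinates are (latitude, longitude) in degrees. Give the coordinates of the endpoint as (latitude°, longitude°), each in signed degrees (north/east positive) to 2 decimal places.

5.85°, 81.08°

Angular distance δ = d/R = 2766/6371 = 0.43415 rad; initial bearing θ = 5.7770 rad.
sin φ₂ = sin φ₁ cos δ + cos φ₁ sin δ cos θ = (-0.2773)(0.9072) + (0.9608)(0.4206)(0.8746) = 0.1019, so φ₂ = 5.85°.
Δλ = atan2(sin θ sin δ cos φ₁, cos δ − sin φ₁ sin φ₂) = atan2(-0.1959, 0.9355) = -11.829°.
λ₂ = 92.910° − 11.829° = 81.08°.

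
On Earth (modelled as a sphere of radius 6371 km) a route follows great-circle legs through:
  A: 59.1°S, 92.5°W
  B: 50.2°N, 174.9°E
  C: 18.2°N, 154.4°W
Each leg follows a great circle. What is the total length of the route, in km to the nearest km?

Leg A→B: central angle 2.3106 rad, distance 14720.9 km.
Leg B→C: central angle 0.7031 rad, distance 4479.6 km.
Total: 14720.9 + 4479.6 ≈ 19200 km.

19200 km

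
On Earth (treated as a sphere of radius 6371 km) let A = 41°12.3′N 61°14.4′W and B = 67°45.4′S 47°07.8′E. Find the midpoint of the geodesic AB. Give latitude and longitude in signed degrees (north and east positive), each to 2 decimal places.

-20.13°, -31.67°

The central angle between A and B is δ = 2.3455 rad.
With f = 0.5, the slerp weights are sin((1−f)δ)/sin δ = 1.2899 and sin(fδ)/sin δ = 1.2899.
Weighted sum of the unit vectors: (1.2899)·(0.3620,-0.6595,0.6588) + (1.2899)·(0.2575,0.2774,-0.9256) = (0.7991, -0.4929, -0.3442).
Converting back: φ = atan2(z, √(x²+y²)) = -20.13°, λ = atan2(y, x) = -31.67°.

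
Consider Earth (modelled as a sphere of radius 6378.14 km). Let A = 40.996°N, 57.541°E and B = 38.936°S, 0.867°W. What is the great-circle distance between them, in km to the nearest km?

Let φ₁ = 0.7155 rad, φ₂ = -0.6796 rad, and Δλ = -1.0194 rad.
cos c = sin φ₁ sin φ₂ + cos φ₁ cos φ₂ cos Δλ = (0.6560)(-0.6285) + (0.7548)(0.7778)(0.5239) = -0.10471,
so c = arccos(-0.10471) = 1.67570 rad.
Distance = R·c = 6378.14 × 1.6757 ≈ 10688 km.

10688 km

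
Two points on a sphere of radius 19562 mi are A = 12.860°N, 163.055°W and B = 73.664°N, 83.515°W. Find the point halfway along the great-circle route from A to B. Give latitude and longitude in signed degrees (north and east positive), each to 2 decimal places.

48.05°, -147.97°

Central angle δ = 1.3043 rad. Interpolating on the sphere with fraction f = 0.5:
P = [sin((1−f)δ)·A + sin(fδ)·B] / sin δ = 0.6291·A + 0.6291·B in Cartesian coordinates,
giving P = (-0.5667, -0.3546, 0.7437), i.e. latitude 48.05°, longitude -147.97°.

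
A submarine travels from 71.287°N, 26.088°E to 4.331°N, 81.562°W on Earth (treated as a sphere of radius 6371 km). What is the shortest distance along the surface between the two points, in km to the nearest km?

Let φ₁ = 1.2442 rad, φ₂ = 0.0756 rad, and Δλ = -1.8788 rad.
cos c = sin φ₁ sin φ₂ + cos φ₁ cos φ₂ cos Δλ = (0.9471)(0.0755) + (0.3208)(0.9971)(-0.3032) = -0.02547,
so c = arccos(-0.02547) = 1.59627 rad.
Distance = R·c = 6371 × 1.5963 ≈ 10170 km.

10170 km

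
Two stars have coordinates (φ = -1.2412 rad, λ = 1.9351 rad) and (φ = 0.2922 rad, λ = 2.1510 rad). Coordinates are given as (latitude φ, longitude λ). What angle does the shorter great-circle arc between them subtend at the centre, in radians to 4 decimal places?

1.5406 rad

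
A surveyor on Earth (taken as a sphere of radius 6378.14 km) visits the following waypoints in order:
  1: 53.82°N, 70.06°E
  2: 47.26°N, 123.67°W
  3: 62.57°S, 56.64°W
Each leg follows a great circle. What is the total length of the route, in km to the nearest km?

Leg 1→2: central angle 1.3657 rad, distance 8710.8 km.
Leg 2→3: central angle 2.1292 rad, distance 13580.6 km.
Total: 8710.8 + 13580.6 ≈ 22291 km.

22291 km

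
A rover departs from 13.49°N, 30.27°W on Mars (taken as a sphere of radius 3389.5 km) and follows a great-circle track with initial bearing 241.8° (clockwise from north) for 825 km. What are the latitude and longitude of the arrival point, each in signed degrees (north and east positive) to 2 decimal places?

6.64°, -42.62°

Angular distance δ = d/R = 825/3389.5 = 0.24340 rad; initial bearing θ = 4.2202 rad.
sin φ₂ = sin φ₁ cos δ + cos φ₁ sin δ cos θ = (0.2333)(0.9705) + (0.9724)(0.2410)(-0.4726) = 0.1157, so φ₂ = 6.64°.
Δλ = atan2(sin θ sin δ cos φ₁, cos δ − sin φ₁ sin φ₂) = atan2(-0.2065, 0.9435) = -12.347°.
λ₂ = -30.270° − 12.347° = -42.62°.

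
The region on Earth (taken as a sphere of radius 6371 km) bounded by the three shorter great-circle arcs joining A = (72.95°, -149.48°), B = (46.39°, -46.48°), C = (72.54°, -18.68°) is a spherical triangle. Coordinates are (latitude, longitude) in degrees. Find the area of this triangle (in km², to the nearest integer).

5572359 km²

Side lengths (central angles): a = 0.5079, b = 0.5462, c = 0.8675 rad; semiperimeter s = 0.9608.
By l'Huilier's theorem, tan(E/4) = √[tan(s/2) tan((s−a)/2) tan((s−b)/2) tan((s−c)/2)], giving spherical excess E = 0.1373 rad.
Area = E·R² = 0.1373 × (6371)² ≈ 5572359 km².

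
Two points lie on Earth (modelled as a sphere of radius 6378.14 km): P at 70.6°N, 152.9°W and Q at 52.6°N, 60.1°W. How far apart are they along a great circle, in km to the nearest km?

Let φ₁ = 1.2322 rad, φ₂ = 0.9180 rad, and Δλ = 1.6197 rad.
cos c = sin φ₁ sin φ₂ + cos φ₁ cos φ₂ cos Δλ = (0.9432)(0.7944) + (0.3322)(0.6074)(-0.0488) = 0.73945,
so c = arccos(0.73945) = 0.73854 rad.
Distance = R·c = 6378.14 × 0.7385 ≈ 4710 km.

4710 km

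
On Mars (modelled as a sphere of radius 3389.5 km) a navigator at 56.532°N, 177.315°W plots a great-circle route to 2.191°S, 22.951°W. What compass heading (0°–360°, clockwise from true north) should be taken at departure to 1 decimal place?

Δλ = 154.364° = 2.6942 rad.
y = sin Δλ · cos φ₂ = (0.4327)(0.9993) = 0.4323
x = cos φ₁ sin φ₂ − sin φ₁ cos φ₂ cos Δλ = (0.5515)(-0.0382) − (0.8342)(0.9993)(-0.9016) = 0.7304
θ = atan2(y, x) = 30.62°, so the bearing is 30.6°.

30.6°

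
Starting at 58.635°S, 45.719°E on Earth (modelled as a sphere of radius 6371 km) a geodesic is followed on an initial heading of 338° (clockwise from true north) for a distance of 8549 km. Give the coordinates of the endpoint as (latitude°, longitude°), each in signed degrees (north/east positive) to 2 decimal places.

16.03°, 23.41°

Angular distance δ = d/R = 8549/6371 = 1.34186 rad; initial bearing θ = 5.8992 rad.
sin φ₂ = sin φ₁ cos δ + cos φ₁ sin δ cos θ = (-0.8539)(0.2269) + (0.5205)(0.9739)(0.9272) = 0.2762, so φ₂ = 16.03°.
Δλ = atan2(sin θ sin δ cos φ₁, cos δ − sin φ₁ sin φ₂) = atan2(-0.1899, 0.4628) = -22.309°.
λ₂ = 45.719° − 22.309° = 23.41°.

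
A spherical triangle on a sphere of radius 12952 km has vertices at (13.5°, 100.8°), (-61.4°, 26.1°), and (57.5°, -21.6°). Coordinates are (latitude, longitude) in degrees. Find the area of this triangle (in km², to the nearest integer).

Side lengths (central angles): a = 2.1741, b = 1.6540, c = 1.6530 rad; semiperimeter s = 2.7405.
By l'Huilier's theorem, tan(E/4) = √[tan(s/2) tan((s−a)/2) tan((s−b)/2) tan((s−c)/2)], giving spherical excess E = 2.5041 rad.
Area = E·R² = 2.5041 × (12952)² ≈ 420073136 km².

420073136 km²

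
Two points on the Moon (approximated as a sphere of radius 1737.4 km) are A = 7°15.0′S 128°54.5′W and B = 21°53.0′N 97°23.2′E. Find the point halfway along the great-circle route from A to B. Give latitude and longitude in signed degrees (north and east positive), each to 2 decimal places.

Central angle δ = 2.3228 rad. Interpolating on the sphere with fraction f = 0.5:
P = [sin((1−f)δ)·A + sin(fδ)·B] / sin δ = 1.2560·A + 1.2560·B in Cartesian coordinates,
giving P = (-0.9324, 0.1863, 0.3096), i.e. latitude 18.04°, longitude 168.70°.

18.04°, 168.70°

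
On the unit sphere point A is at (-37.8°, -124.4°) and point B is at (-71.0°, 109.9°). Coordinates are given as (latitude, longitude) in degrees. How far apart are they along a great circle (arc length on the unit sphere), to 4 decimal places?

1.1270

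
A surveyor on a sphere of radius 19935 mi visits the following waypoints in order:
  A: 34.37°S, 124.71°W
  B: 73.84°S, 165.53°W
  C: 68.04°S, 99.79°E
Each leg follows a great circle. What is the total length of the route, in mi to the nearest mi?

25172 mi

Leg A→B: central angle 0.7726 rad, distance 15402.3 mi.
Leg B→C: central angle 0.4901 rad, distance 9769.2 mi.
Total: 15402.3 + 9769.2 ≈ 25172 mi.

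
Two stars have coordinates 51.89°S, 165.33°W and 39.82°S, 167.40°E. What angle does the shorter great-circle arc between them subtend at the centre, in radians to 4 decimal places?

Let φ₁ = -0.9057 rad, φ₂ = -0.6950 rad, and Δλ = -0.4760 rad.
cos c = sin φ₁ sin φ₂ + cos φ₁ cos φ₂ cos Δλ = (-0.7868)(-0.6404) + (0.6172)(0.7681)(0.8889) = 0.92521,
so c = arccos(0.92521) = 0.38921 rad.
So the angular separation is 0.3892 rad.

0.3892 rad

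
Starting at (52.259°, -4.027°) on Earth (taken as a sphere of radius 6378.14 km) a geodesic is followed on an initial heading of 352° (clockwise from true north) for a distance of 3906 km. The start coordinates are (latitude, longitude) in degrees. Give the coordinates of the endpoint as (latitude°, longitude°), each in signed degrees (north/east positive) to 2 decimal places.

Angular distance δ = d/R = 3906/6378.14 = 0.61240 rad; initial bearing θ = 6.1436 rad.
sin φ₂ = sin φ₁ cos δ + cos φ₁ sin δ cos θ = (0.7908)(0.8183) + (0.6121)(0.5748)(0.9903) = 0.9955, so φ₂ = 84.56°.
Δλ = atan2(sin θ sin δ cos φ₁, cos δ − sin φ₁ sin φ₂) = atan2(-0.0490, 0.0310) = -57.632°.
λ₂ = -4.027° − 57.632° = -61.66°.

84.56°, -61.66°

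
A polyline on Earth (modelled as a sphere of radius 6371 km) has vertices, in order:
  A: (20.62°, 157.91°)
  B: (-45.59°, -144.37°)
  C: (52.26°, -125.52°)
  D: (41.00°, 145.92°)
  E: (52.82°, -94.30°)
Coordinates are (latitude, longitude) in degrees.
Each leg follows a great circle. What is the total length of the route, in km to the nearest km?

34947 km

Leg A→B: central angle 1.4724 rad, distance 9380.8 km.
Leg B→C: central angle 1.7310 rad, distance 11028.4 km.
Leg C→D: central angle 1.0117 rad, distance 6445.6 km.
Leg D→E: central angle 1.2701 rad, distance 8091.8 km.
Total: 9380.8 + 11028.4 + 6445.6 + 8091.8 ≈ 34947 km.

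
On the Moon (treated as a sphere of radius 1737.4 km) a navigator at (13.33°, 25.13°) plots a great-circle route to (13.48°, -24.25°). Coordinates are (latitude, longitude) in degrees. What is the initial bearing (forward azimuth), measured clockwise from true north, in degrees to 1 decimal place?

276.3°

Δλ = -49.380° = -0.8618 rad.
y = sin Δλ · cos φ₂ = (-0.7590)(0.9725) = -0.7381
x = cos φ₁ sin φ₂ − sin φ₁ cos φ₂ cos Δλ = (0.9731)(0.2331) − (0.2306)(0.9725)(0.6510) = 0.0809
θ = atan2(y, x) = -83.75°; adding 360° gives 276.3°.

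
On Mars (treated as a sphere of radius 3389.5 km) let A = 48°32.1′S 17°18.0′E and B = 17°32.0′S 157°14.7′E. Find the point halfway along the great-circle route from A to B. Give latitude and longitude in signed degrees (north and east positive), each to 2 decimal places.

-59.56°, 113.60°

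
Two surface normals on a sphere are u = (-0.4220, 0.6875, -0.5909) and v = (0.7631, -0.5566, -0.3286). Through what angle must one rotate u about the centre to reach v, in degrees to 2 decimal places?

120.70°

u·v = -0.5105; |u| = 1.0000, |v| = 1.0001.
cos θ = (u·v)/(|u||v|) = -0.5105, so θ = 120.70°.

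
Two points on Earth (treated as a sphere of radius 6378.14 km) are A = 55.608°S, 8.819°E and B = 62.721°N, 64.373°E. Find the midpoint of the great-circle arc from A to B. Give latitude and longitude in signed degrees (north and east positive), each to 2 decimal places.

Central angle δ = 2.1981 rad. Interpolating on the sphere with fraction f = 0.5:
P = [sin((1−f)δ)·A + sin(fδ)·B] / sin δ = 1.1003·A + 1.1003·B in Cartesian coordinates,
giving P = (0.8323, 0.5500, 0.0700), i.e. latitude 4.01°, longitude 33.46°.

4.01°, 33.46°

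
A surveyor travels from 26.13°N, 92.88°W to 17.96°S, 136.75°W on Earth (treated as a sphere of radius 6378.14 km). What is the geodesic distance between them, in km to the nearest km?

6826 km

In radians: φ₁ = 0.4561, φ₂ = -0.3135, Δλ = -43.870° = -0.7657 rad.
Haversine: a = sin²(Δφ/2) + cos φ₁ cos φ₂ sin²(Δλ/2) = 0.1409 + (0.8978)(0.9513)(0.1395) = 0.26005.
Central angle c = 2·arcsin(√a) = 1.07026 rad.
Distance = R·c = 6378.14 × 1.0703 ≈ 6826 km.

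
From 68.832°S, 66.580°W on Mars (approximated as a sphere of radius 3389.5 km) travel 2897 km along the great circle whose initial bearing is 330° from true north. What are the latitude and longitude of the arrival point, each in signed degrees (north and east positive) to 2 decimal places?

-22.10°, -90.60°

Angular distance δ = d/R = 2897/3389.5 = 0.85470 rad; initial bearing θ = 5.7596 rad.
sin φ₂ = sin φ₁ cos δ + cos φ₁ sin δ cos θ = (-0.9325)(0.6564) + (0.3611)(0.7544)(0.8660) = -0.3762, so φ₂ = -22.10°.
Δλ = atan2(sin θ sin δ cos φ₁, cos δ − sin φ₁ sin φ₂) = atan2(-0.1362, 0.3056) = -24.023°.
λ₂ = -66.580° − 24.023° = -90.60°.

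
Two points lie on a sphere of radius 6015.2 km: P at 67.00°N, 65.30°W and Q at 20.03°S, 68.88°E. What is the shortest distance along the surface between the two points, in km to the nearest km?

13105 km

In radians: φ₁ = 1.1694, φ₂ = -0.3496, Δλ = 134.180° = 2.3419 rad.
cos c = sin φ₁ sin φ₂ + cos φ₁ cos φ₂ cos Δλ = (0.9205)(-0.3425) + (0.3907)(0.9395)(-0.6969) = -0.57112,
so c = arccos(-0.57112) = 2.17867 rad.
Distance = R·c = 6015.2 × 2.1787 ≈ 13105 km.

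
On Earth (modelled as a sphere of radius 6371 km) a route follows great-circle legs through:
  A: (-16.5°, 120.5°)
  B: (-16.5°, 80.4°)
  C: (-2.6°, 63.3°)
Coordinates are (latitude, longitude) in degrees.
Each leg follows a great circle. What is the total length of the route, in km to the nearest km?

6694 km

Leg A→B: central angle 0.6699 rad, distance 4267.9 km.
Leg B→C: central angle 0.3808 rad, distance 2426.0 km.
Total: 4267.9 + 2426.0 ≈ 6694 km.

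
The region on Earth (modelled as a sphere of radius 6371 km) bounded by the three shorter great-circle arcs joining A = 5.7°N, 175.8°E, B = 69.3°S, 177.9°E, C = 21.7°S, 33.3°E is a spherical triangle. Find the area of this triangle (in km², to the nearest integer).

62566506 km²

Side lengths (central angles): a = 1.4925, b = 2.4500, c = 1.3092 rad; semiperimeter s = 2.6259.
By l'Huilier's theorem, tan(E/4) = √[tan(s/2) tan((s−a)/2) tan((s−b)/2) tan((s−c)/2)], giving spherical excess E = 1.5414 rad.
Area = E·R² = 1.5414 × (6371)² ≈ 62566506 km².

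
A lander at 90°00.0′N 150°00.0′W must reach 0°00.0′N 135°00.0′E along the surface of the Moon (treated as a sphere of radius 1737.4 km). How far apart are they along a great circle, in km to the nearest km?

2729 km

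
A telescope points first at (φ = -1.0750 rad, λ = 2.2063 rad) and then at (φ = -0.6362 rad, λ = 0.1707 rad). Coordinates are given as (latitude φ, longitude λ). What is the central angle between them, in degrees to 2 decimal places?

69.45°

In radians: φ₁ = -1.0750, φ₂ = -0.6362, Δλ = -116.631° = -2.0356 rad.
cos c = sin φ₁ sin φ₂ + cos φ₁ cos φ₂ cos Δλ = (-0.8796)(-0.5941) + (0.4757)(0.8044)(-0.4482) = 0.35108,
so c = arccos(0.35108) = 1.21208 rad.
So the angular separation is 69.45°.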